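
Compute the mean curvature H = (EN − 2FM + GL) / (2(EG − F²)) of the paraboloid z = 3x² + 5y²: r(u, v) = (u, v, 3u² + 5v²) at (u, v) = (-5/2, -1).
H = 1433*sqrt(326)/106276

With E = 36*u^2 + 1, F = 60*u*v, G = 100*v^2 + 1, L = 6/sqrt(36*u^2 + 100*v^2 + 1), M = 0, N = 10/sqrt(36*u^2 + 100*v^2 + 1), assemble
  H = (EN − 2FM + GL) / (2(EG − F²)) = 4*(45*u^2 + 75*v^2 + 2)/(36*u^2 + 100*v^2 + 1)^(3/2).
At (u, v) = (-5/2, -1): H = 1433*sqrt(326)/106276.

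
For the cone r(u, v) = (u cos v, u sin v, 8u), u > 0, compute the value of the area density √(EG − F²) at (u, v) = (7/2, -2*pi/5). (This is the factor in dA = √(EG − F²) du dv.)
√(EG − F²)|_{(7/2, -2*pi/5)} = 7*sqrt(65)/2

E = 65, F = 0, G = u^2, so EG − F² = 65*u^2. Taking the positive square root: √(EG − F²) = sqrt(65)*Abs(u). At (u, v) = (7/2, -2*pi/5): 7*sqrt(65)/2.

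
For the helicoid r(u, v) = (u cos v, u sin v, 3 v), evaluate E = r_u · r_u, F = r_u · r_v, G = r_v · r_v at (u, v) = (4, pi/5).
E = 1;  F = 0;  G = 25

Partials: r_u = (cos(v), sin(v), 0), r_v = (-u*sin(v), u*cos(v), 3). As functions of (u, v):
  E = r_u · r_u = 1,
  F = r_u · r_v = 0,
  G = r_v · r_v = u^2 + 9.
Evaluating at (u, v) = (4, pi/5): E = 1, F = 0, G = 25.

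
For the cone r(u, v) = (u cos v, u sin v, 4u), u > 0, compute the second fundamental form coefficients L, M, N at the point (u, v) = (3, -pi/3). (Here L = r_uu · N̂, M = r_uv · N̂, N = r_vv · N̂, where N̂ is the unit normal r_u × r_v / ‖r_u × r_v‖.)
L = 0;  M = 0;  N = 12*sqrt(17)/17

Compute the unit normal N̂(u, v) = (-4*sqrt(17)*u*cos(v)/(17*Abs(u)), -4*sqrt(17)*u*sin(v)/(17*Abs(u)), sqrt(17)*u/(17*Abs(u))), and the second partials r_uu, r_uv, r_vv. Take dot products:
  L(u, v) = r_uu · N̂ = 0,
  M(u, v) = r_uv · N̂ = 0,
  N(u, v) = r_vv · N̂ = 4*sqrt(17)*u^2/(17*Abs(u)).
Evaluating at (u, v) = (3, -pi/3):
  L = 0, M = 0, N = 12*sqrt(17)/17.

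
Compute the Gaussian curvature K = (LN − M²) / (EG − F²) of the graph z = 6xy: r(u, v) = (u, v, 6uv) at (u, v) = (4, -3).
K = -36/811801

Coefficients of the first fundamental form: E = 36*v^2 + 1, F = 36*u*v, G = 36*u^2 + 1.
Coefficients of the second fundamental form: L = 0, M = 6/sqrt(36*u^2 + 36*v^2 + 1), N = 0.
Assemble K = (LN − M²)/(EG − F²) = -36/(1296*u^4 + 2592*u^2*v^2 + 72*u^2 + 1296*v^4 + 72*v^2 + 1). At (u, v) = (4, -3): K = -36/811801.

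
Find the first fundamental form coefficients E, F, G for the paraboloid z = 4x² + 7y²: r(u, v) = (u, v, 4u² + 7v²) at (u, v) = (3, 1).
E = 577;  F = 336;  G = 197

Partials: r_u = (1, 0, 8*u), r_v = (0, 1, 14*v). As functions of (u, v):
  E = r_u · r_u = 64*u^2 + 1,
  F = r_u · r_v = 112*u*v,
  G = r_v · r_v = 196*v^2 + 1.
Evaluating at (u, v) = (3, 1): E = 577, F = 336, G = 197.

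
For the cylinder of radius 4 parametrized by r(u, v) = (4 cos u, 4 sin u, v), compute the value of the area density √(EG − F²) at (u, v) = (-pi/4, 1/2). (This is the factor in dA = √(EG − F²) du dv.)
√(EG − F²)|_{(-pi/4, 1/2)} = 4

E = 16, F = 0, G = 1, so EG − F² = 16. Taking the positive square root: √(EG − F²) = 4. At (u, v) = (-pi/4, 1/2): 4.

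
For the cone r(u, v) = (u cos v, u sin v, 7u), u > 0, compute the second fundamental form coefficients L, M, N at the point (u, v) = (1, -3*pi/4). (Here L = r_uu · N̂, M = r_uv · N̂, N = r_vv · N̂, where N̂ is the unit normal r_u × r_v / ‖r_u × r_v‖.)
L = 0;  M = 0;  N = 7*sqrt(2)/10

Compute the unit normal N̂(u, v) = (-7*sqrt(2)*u*cos(v)/(10*Abs(u)), -7*sqrt(2)*u*sin(v)/(10*Abs(u)), sqrt(2)*u/(10*Abs(u))), and the second partials r_uu, r_uv, r_vv. Take dot products:
  L(u, v) = r_uu · N̂ = 0,
  M(u, v) = r_uv · N̂ = 0,
  N(u, v) = r_vv · N̂ = 7*sqrt(2)*u^2/(10*Abs(u)).
Evaluating at (u, v) = (1, -3*pi/4):
  L = 0, M = 0, N = 7*sqrt(2)/10.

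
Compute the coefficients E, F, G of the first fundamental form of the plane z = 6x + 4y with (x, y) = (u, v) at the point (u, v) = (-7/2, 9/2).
E = 37;  F = 24;  G = 17

Partials: r_u = (1, 0, 6), r_v = (0, 1, 4). As functions of (u, v):
  E = r_u · r_u = 37,
  F = r_u · r_v = 24,
  G = r_v · r_v = 17.
Evaluating at (u, v) = (-7/2, 9/2): E = 37, F = 24, G = 17.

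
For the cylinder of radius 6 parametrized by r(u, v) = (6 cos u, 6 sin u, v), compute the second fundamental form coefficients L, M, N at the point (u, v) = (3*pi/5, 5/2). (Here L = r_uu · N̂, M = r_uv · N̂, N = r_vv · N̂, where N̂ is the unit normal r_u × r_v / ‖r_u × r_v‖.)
L = -6;  M = 0;  N = 0

Compute the unit normal N̂(u, v) = (cos(u), sin(u), 0), and the second partials r_uu, r_uv, r_vv. Take dot products:
  L(u, v) = r_uu · N̂ = -6,
  M(u, v) = r_uv · N̂ = 0,
  N(u, v) = r_vv · N̂ = 0.
Evaluating at (u, v) = (3*pi/5, 5/2):
  L = -6, M = 0, N = 0.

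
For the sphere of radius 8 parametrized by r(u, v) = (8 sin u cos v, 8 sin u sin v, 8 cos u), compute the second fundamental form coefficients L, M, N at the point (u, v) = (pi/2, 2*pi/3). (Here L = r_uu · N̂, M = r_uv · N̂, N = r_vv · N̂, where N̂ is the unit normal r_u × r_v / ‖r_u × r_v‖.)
L = -8;  M = 0;  N = -8

Compute the unit normal N̂(u, v) = (sin(u)^2*cos(v)/Abs(sin(u)), sin(u)^2*sin(v)/Abs(sin(u)), sin(2*u)/(2*Abs(sin(u)))), and the second partials r_uu, r_uv, r_vv. Take dot products:
  L(u, v) = r_uu · N̂ = -8*sin(u)/Abs(sin(u)),
  M(u, v) = r_uv · N̂ = 0,
  N(u, v) = r_vv · N̂ = -8*sin(u)^3/Abs(sin(u)).
Evaluating at (u, v) = (pi/2, 2*pi/3):
  L = -8, M = 0, N = -8.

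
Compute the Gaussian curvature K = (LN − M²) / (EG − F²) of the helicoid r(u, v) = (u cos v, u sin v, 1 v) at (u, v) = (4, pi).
K = -1/289

Coefficients of the first fundamental form: E = 1, F = 0, G = u^2 + 1.
Coefficients of the second fundamental form: L = 0, M = -1/sqrt(u^2 + 1), N = 0.
Assemble K = (LN − M²)/(EG − F²) = -1/(u^2 + 1)^2. At (u, v) = (4, pi): K = -1/289.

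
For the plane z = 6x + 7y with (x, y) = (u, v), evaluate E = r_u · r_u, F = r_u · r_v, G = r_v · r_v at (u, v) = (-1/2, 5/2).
E = 37;  F = 42;  G = 50

Partials: r_u = (1, 0, 6), r_v = (0, 1, 7). As functions of (u, v):
  E = r_u · r_u = 37,
  F = r_u · r_v = 42,
  G = r_v · r_v = 50.
Evaluating at (u, v) = (-1/2, 5/2): E = 37, F = 42, G = 50.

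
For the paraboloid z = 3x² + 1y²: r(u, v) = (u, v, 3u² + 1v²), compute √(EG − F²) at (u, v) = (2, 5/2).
√(EG − F²)|_{(2, 5/2)} = sqrt(170)

E = 36*u^2 + 1, F = 12*u*v, G = 4*v^2 + 1; EG − F² = 36*u^2 + 4*v^2 + 1; √(EG − F²) = sqrt(36*u^2 + 4*v^2 + 1). At the given point: sqrt(170).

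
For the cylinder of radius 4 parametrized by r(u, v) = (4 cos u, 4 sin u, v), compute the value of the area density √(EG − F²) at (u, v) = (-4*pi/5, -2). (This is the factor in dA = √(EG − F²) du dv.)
√(EG − F²)|_{(-4*pi/5, -2)} = 4

E = 16, F = 0, G = 1, so EG − F² = 16. Taking the positive square root: √(EG − F²) = 4. At (u, v) = (-4*pi/5, -2): 4.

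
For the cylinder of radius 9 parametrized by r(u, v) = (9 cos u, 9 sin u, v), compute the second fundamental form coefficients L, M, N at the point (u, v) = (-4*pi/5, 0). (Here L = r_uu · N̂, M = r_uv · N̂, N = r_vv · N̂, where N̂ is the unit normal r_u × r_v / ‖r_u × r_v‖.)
L = -9;  M = 0;  N = 0

Compute the unit normal N̂(u, v) = (cos(u), sin(u), 0), and the second partials r_uu, r_uv, r_vv. Take dot products:
  L(u, v) = r_uu · N̂ = -9,
  M(u, v) = r_uv · N̂ = 0,
  N(u, v) = r_vv · N̂ = 0.
Evaluating at (u, v) = (-4*pi/5, 0):
  L = -9, M = 0, N = 0.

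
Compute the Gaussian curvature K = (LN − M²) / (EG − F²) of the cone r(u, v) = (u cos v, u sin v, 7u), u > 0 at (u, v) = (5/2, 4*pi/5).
K = 0

Coefficients of the first fundamental form: E = 50, F = 0, G = u^2.
Coefficients of the second fundamental form: L = 0, M = 0, N = 7*sqrt(2)*u^2/(10*Abs(u)).
Assemble K = (LN − M²)/(EG − F²) = 0. At (u, v) = (5/2, 4*pi/5): K = 0.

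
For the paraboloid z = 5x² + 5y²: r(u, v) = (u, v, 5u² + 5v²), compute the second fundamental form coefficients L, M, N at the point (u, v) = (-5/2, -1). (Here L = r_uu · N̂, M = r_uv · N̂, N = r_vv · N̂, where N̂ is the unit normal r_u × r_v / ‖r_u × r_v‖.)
L = 5*sqrt(6)/33;  M = 0;  N = 5*sqrt(6)/33

Compute the unit normal N̂(u, v) = (-10*u/sqrt(100*u^2 + 100*v^2 + 1), -10*v/sqrt(100*u^2 + 100*v^2 + 1), 1/sqrt(100*u^2 + 100*v^2 + 1)), and the second partials r_uu, r_uv, r_vv. Take dot products:
  L(u, v) = r_uu · N̂ = 10/sqrt(100*u^2 + 100*v^2 + 1),
  M(u, v) = r_uv · N̂ = 0,
  N(u, v) = r_vv · N̂ = 10/sqrt(100*u^2 + 100*v^2 + 1).
Evaluating at (u, v) = (-5/2, -1):
  L = 5*sqrt(6)/33, M = 0, N = 5*sqrt(6)/33.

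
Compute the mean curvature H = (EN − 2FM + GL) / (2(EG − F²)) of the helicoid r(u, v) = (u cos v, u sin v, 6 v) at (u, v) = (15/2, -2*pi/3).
H = 0

With E = 1, F = 0, G = u^2 + 36, L = 0, M = -6/sqrt(u^2 + 36), N = 0, assemble
  H = (EN − 2FM + GL) / (2(EG − F²)) = 0.
At (u, v) = (15/2, -2*pi/3): H = 0.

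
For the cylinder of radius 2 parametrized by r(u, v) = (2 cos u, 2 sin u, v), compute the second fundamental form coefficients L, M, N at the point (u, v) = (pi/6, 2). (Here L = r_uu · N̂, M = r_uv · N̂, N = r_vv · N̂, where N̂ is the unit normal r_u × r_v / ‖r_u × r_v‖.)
L = -2;  M = 0;  N = 0

Compute the unit normal N̂(u, v) = (cos(u), sin(u), 0), and the second partials r_uu, r_uv, r_vv. Take dot products:
  L(u, v) = r_uu · N̂ = -2,
  M(u, v) = r_uv · N̂ = 0,
  N(u, v) = r_vv · N̂ = 0.
Evaluating at (u, v) = (pi/6, 2):
  L = -2, M = 0, N = 0.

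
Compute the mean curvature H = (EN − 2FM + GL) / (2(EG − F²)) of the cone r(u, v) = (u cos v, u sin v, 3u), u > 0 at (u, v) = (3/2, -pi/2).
H = sqrt(10)/10

With E = 10, F = 0, G = u^2, L = 0, M = 0, N = 3*sqrt(10)*u^2/(10*Abs(u)), assemble
  H = (EN − 2FM + GL) / (2(EG − F²)) = 3*sqrt(10)/(20*Abs(u)).
At (u, v) = (3/2, -pi/2): H = sqrt(10)/10.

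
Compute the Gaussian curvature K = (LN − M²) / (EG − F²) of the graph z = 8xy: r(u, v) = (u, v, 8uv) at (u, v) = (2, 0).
K = -64/66049

Coefficients of the first fundamental form: E = 64*v^2 + 1, F = 64*u*v, G = 64*u^2 + 1.
Coefficients of the second fundamental form: L = 0, M = 8/sqrt(64*u^2 + 64*v^2 + 1), N = 0.
Assemble K = (LN − M²)/(EG − F²) = -64/(4096*u^4 + 8192*u^2*v^2 + 128*u^2 + 4096*v^4 + 128*v^2 + 1). At (u, v) = (2, 0): K = -64/66049.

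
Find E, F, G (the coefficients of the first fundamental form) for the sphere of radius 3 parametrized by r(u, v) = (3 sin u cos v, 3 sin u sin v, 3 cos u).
E = 9;  F = 0;  G = 9*sin(u)^2

Compute partials: r_u = (3*cos(u)*cos(v), 3*sin(v)*cos(u), -3*sin(u)), r_v = (-3*sin(u)*sin(v), 3*sin(u)*cos(v), 0). Then
  E = r_u · r_u = 9,
  F = r_u · r_v = 0,
  G = r_v · r_v = 9*sin(u)^2.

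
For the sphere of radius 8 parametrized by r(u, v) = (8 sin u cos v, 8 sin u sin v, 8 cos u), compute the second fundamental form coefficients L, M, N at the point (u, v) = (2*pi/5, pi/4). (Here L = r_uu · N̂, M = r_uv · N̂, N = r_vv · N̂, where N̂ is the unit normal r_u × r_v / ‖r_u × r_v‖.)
L = -8;  M = 0;  N = -5 - sqrt(5)

Compute the unit normal N̂(u, v) = (sin(u)^2*cos(v)/Abs(sin(u)), sin(u)^2*sin(v)/Abs(sin(u)), sin(2*u)/(2*Abs(sin(u)))), and the second partials r_uu, r_uv, r_vv. Take dot products:
  L(u, v) = r_uu · N̂ = -8*sin(u)/Abs(sin(u)),
  M(u, v) = r_uv · N̂ = 0,
  N(u, v) = r_vv · N̂ = -8*sin(u)^3/Abs(sin(u)).
Evaluating at (u, v) = (2*pi/5, pi/4):
  L = -8, M = 0, N = -5 - sqrt(5).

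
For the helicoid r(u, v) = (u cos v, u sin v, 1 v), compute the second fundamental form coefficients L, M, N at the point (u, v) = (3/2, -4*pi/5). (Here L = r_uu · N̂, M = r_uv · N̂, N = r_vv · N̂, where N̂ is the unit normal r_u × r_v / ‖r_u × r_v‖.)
L = 0;  M = -2*sqrt(13)/13;  N = 0

Compute the unit normal N̂(u, v) = (sin(v)/sqrt(u^2 + 1), -cos(v)/sqrt(u^2 + 1), u/sqrt(u^2 + 1)), and the second partials r_uu, r_uv, r_vv. Take dot products:
  L(u, v) = r_uu · N̂ = 0,
  M(u, v) = r_uv · N̂ = -1/sqrt(u^2 + 1),
  N(u, v) = r_vv · N̂ = 0.
Evaluating at (u, v) = (3/2, -4*pi/5):
  L = 0, M = -2*sqrt(13)/13, N = 0.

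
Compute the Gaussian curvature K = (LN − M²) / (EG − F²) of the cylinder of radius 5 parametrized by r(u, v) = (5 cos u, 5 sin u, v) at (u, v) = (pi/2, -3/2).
K = 0

Coefficients of the first fundamental form: E = 25, F = 0, G = 1.
Coefficients of the second fundamental form: L = -5, M = 0, N = 0.
Assemble K = (LN − M²)/(EG − F²) = 0. At (u, v) = (pi/2, -3/2): K = 0.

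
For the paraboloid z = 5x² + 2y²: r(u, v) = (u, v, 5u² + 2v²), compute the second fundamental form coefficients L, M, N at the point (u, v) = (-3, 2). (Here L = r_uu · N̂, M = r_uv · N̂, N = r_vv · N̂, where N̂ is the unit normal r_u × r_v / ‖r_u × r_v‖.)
L = 2*sqrt(965)/193;  M = 0;  N = 4*sqrt(965)/965

Compute the unit normal N̂(u, v) = (-10*u/sqrt(100*u^2 + 16*v^2 + 1), -4*v/sqrt(100*u^2 + 16*v^2 + 1), 1/sqrt(100*u^2 + 16*v^2 + 1)), and the second partials r_uu, r_uv, r_vv. Take dot products:
  L(u, v) = r_uu · N̂ = 10/sqrt(100*u^2 + 16*v^2 + 1),
  M(u, v) = r_uv · N̂ = 0,
  N(u, v) = r_vv · N̂ = 4/sqrt(100*u^2 + 16*v^2 + 1).
Evaluating at (u, v) = (-3, 2):
  L = 2*sqrt(965)/193, M = 0, N = 4*sqrt(965)/965.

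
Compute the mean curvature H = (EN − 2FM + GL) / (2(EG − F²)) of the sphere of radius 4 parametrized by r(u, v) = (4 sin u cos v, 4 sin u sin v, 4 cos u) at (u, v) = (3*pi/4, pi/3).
H = -1/4

With E = 16, F = 0, G = 16*sin(u)^2, L = -4*sin(u)/Abs(sin(u)), M = 0, N = -4*sin(u)^3/Abs(sin(u)), assemble
  H = (EN − 2FM + GL) / (2(EG − F²)) = -sin(u)/(4*Abs(sin(u))).
At (u, v) = (3*pi/4, pi/3): H = -1/4.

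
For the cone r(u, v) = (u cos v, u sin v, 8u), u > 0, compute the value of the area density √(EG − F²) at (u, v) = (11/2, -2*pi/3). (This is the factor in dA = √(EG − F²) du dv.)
√(EG − F²)|_{(11/2, -2*pi/3)} = 11*sqrt(65)/2

E = 65, F = 0, G = u^2, so EG − F² = 65*u^2. Taking the positive square root: √(EG − F²) = sqrt(65)*Abs(u). At (u, v) = (11/2, -2*pi/3): 11*sqrt(65)/2.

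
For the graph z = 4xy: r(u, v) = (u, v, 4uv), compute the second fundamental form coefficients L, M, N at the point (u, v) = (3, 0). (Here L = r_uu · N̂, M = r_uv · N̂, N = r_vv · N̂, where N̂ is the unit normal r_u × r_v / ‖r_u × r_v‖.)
L = 0;  M = 4*sqrt(145)/145;  N = 0

Compute the unit normal N̂(u, v) = (-4*v/sqrt(16*u^2 + 16*v^2 + 1), -4*u/sqrt(16*u^2 + 16*v^2 + 1), 1/sqrt(16*u^2 + 16*v^2 + 1)), and the second partials r_uu, r_uv, r_vv. Take dot products:
  L(u, v) = r_uu · N̂ = 0,
  M(u, v) = r_uv · N̂ = 4/sqrt(16*u^2 + 16*v^2 + 1),
  N(u, v) = r_vv · N̂ = 0.
Evaluating at (u, v) = (3, 0):
  L = 0, M = 4*sqrt(145)/145, N = 0.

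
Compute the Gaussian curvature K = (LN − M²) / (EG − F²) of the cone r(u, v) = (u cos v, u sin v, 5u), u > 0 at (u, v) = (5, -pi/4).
K = 0

Coefficients of the first fundamental form: E = 26, F = 0, G = u^2.
Coefficients of the second fundamental form: L = 0, M = 0, N = 5*sqrt(26)*u^2/(26*Abs(u)).
Assemble K = (LN − M²)/(EG − F²) = 0. At (u, v) = (5, -pi/4): K = 0.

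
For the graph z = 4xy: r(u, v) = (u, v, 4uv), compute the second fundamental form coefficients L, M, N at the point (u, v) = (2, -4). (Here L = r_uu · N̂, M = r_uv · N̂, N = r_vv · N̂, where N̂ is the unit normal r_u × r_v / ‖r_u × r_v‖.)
L = 0;  M = 4*sqrt(321)/321;  N = 0

Compute the unit normal N̂(u, v) = (-4*v/sqrt(16*u^2 + 16*v^2 + 1), -4*u/sqrt(16*u^2 + 16*v^2 + 1), 1/sqrt(16*u^2 + 16*v^2 + 1)), and the second partials r_uu, r_uv, r_vv. Take dot products:
  L(u, v) = r_uu · N̂ = 0,
  M(u, v) = r_uv · N̂ = 4/sqrt(16*u^2 + 16*v^2 + 1),
  N(u, v) = r_vv · N̂ = 0.
Evaluating at (u, v) = (2, -4):
  L = 0, M = 4*sqrt(321)/321, N = 0.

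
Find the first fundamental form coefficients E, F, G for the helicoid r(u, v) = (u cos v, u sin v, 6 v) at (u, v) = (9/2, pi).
E = 1;  F = 0;  G = 225/4

Partials: r_u = (cos(v), sin(v), 0), r_v = (-u*sin(v), u*cos(v), 6). As functions of (u, v):
  E = r_u · r_u = 1,
  F = r_u · r_v = 0,
  G = r_v · r_v = u^2 + 36.
Evaluating at (u, v) = (9/2, pi): E = 1, F = 0, G = 225/4.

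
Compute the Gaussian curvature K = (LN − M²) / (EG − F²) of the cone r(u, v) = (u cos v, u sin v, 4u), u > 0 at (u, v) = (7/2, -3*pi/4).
K = 0

Coefficients of the first fundamental form: E = 17, F = 0, G = u^2.
Coefficients of the second fundamental form: L = 0, M = 0, N = 4*sqrt(17)*u^2/(17*Abs(u)).
Assemble K = (LN − M²)/(EG − F²) = 0. At (u, v) = (7/2, -3*pi/4): K = 0.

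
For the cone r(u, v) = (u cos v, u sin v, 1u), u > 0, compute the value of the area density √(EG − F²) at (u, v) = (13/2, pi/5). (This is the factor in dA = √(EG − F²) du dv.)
√(EG − F²)|_{(13/2, pi/5)} = 13*sqrt(2)/2

E = 2, F = 0, G = u^2, so EG − F² = 2*u^2. Taking the positive square root: √(EG − F²) = sqrt(2)*Abs(u). At (u, v) = (13/2, pi/5): 13*sqrt(2)/2.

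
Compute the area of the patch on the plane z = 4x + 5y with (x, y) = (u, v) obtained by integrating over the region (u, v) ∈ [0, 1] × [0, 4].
Area = 4*sqrt(42)

Area = ∫∫ √(EG − F²) du dv with √(EG − F²) = sqrt(42). Integrating over [0, 1] × [0, 4] gives 4*sqrt(42).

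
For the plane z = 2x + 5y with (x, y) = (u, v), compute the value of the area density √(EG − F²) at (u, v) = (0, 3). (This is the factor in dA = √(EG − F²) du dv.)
√(EG − F²)|_{(0, 3)} = sqrt(30)

E = 5, F = 10, G = 26, so EG − F² = 30. Taking the positive square root: √(EG − F²) = sqrt(30). At (u, v) = (0, 3): sqrt(30).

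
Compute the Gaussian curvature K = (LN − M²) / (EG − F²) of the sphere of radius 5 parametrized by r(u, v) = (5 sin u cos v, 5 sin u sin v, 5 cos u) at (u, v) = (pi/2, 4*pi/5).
K = 1/25

Coefficients of the first fundamental form: E = 25, F = 0, G = 25*sin(u)^2.
Coefficients of the second fundamental form: L = -5*sin(u)/Abs(sin(u)), M = 0, N = -5*sin(u)^3/Abs(sin(u)).
Assemble K = (LN − M²)/(EG − F²) = 1/25. At (u, v) = (pi/2, 4*pi/5): K = 1/25.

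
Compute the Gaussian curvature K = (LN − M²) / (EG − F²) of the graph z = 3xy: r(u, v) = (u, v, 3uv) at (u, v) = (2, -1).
K = -9/2116

Coefficients of the first fundamental form: E = 9*v^2 + 1, F = 9*u*v, G = 9*u^2 + 1.
Coefficients of the second fundamental form: L = 0, M = 3/sqrt(9*u^2 + 9*v^2 + 1), N = 0.
Assemble K = (LN − M²)/(EG − F²) = -9/(81*u^4 + 162*u^2*v^2 + 18*u^2 + 81*v^4 + 18*v^2 + 1). At (u, v) = (2, -1): K = -9/2116.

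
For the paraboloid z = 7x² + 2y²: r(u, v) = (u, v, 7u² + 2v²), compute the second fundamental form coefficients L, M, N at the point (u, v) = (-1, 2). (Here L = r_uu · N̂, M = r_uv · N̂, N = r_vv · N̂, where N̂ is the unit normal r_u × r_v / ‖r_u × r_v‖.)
L = 14*sqrt(29)/87;  M = 0;  N = 4*sqrt(29)/87

Compute the unit normal N̂(u, v) = (-14*u/sqrt(196*u^2 + 16*v^2 + 1), -4*v/sqrt(196*u^2 + 16*v^2 + 1), 1/sqrt(196*u^2 + 16*v^2 + 1)), and the second partials r_uu, r_uv, r_vv. Take dot products:
  L(u, v) = r_uu · N̂ = 14/sqrt(196*u^2 + 16*v^2 + 1),
  M(u, v) = r_uv · N̂ = 0,
  N(u, v) = r_vv · N̂ = 4/sqrt(196*u^2 + 16*v^2 + 1).
Evaluating at (u, v) = (-1, 2):
  L = 14*sqrt(29)/87, M = 0, N = 4*sqrt(29)/87.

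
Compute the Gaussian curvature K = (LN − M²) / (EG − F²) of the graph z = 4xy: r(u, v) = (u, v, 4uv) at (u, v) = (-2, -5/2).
K = -16/27225

Coefficients of the first fundamental form: E = 16*v^2 + 1, F = 16*u*v, G = 16*u^2 + 1.
Coefficients of the second fundamental form: L = 0, M = 4/sqrt(16*u^2 + 16*v^2 + 1), N = 0.
Assemble K = (LN − M²)/(EG − F²) = -16/(256*u^4 + 512*u^2*v^2 + 32*u^2 + 256*v^4 + 32*v^2 + 1). At (u, v) = (-2, -5/2): K = -16/27225.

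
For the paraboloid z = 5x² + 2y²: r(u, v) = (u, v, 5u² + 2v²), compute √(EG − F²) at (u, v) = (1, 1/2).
√(EG − F²)|_{(1, 1/2)} = sqrt(105)

E = 100*u^2 + 1, F = 40*u*v, G = 16*v^2 + 1; EG − F² = 100*u^2 + 16*v^2 + 1; √(EG − F²) = sqrt(100*u^2 + 16*v^2 + 1). At the given point: sqrt(105).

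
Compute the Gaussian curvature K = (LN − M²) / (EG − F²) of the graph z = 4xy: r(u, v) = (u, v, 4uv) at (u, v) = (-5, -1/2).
K = -16/164025

Coefficients of the first fundamental form: E = 16*v^2 + 1, F = 16*u*v, G = 16*u^2 + 1.
Coefficients of the second fundamental form: L = 0, M = 4/sqrt(16*u^2 + 16*v^2 + 1), N = 0.
Assemble K = (LN − M²)/(EG − F²) = -16/(256*u^4 + 512*u^2*v^2 + 32*u^2 + 256*v^4 + 32*v^2 + 1). At (u, v) = (-5, -1/2): K = -16/164025.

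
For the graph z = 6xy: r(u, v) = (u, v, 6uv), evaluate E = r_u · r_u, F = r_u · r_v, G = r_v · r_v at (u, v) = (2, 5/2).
E = 226;  F = 180;  G = 145

Partials: r_u = (1, 0, 6*v), r_v = (0, 1, 6*u). As functions of (u, v):
  E = r_u · r_u = 36*v^2 + 1,
  F = r_u · r_v = 36*u*v,
  G = r_v · r_v = 36*u^2 + 1.
Evaluating at (u, v) = (2, 5/2): E = 226, F = 180, G = 145.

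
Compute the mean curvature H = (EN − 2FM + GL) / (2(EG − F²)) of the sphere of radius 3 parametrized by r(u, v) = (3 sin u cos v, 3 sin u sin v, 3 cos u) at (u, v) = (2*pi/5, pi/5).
H = -1/3

With E = 9, F = 0, G = 9*sin(u)^2, L = -3*sin(u)/Abs(sin(u)), M = 0, N = -3*sin(u)^3/Abs(sin(u)), assemble
  H = (EN − 2FM + GL) / (2(EG − F²)) = -sin(u)/(3*Abs(sin(u))).
At (u, v) = (2*pi/5, pi/5): H = -1/3.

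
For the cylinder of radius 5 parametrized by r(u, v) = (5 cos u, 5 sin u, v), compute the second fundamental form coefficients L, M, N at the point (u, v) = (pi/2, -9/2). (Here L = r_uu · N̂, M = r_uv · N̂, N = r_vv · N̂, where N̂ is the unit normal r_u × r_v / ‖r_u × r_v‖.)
L = -5;  M = 0;  N = 0

Compute the unit normal N̂(u, v) = (cos(u), sin(u), 0), and the second partials r_uu, r_uv, r_vv. Take dot products:
  L(u, v) = r_uu · N̂ = -5,
  M(u, v) = r_uv · N̂ = 0,
  N(u, v) = r_vv · N̂ = 0.
Evaluating at (u, v) = (pi/2, -9/2):
  L = -5, M = 0, N = 0.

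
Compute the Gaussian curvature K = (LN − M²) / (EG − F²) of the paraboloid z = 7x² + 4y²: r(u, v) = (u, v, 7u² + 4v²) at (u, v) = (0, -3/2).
K = 112/21025

Coefficients of the first fundamental form: E = 196*u^2 + 1, F = 112*u*v, G = 64*v^2 + 1.
Coefficients of the second fundamental form: L = 14/sqrt(196*u^2 + 64*v^2 + 1), M = 0, N = 8/sqrt(196*u^2 + 64*v^2 + 1).
Assemble K = (LN − M²)/(EG − F²) = 112/(38416*u^4 + 25088*u^2*v^2 + 392*u^2 + 4096*v^4 + 128*v^2 + 1). At (u, v) = (0, -3/2): K = 112/21025.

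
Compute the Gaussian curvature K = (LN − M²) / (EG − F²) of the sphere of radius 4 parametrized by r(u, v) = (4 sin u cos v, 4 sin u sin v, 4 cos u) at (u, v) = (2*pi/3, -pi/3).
K = 1/16

Coefficients of the first fundamental form: E = 16, F = 0, G = 16*sin(u)^2.
Coefficients of the second fundamental form: L = -4*sin(u)/Abs(sin(u)), M = 0, N = -4*sin(u)^3/Abs(sin(u)).
Assemble K = (LN − M²)/(EG − F²) = 1/16. At (u, v) = (2*pi/3, -pi/3): K = 1/16.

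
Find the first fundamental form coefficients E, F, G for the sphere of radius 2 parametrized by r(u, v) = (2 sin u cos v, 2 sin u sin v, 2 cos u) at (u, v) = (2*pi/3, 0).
E = 4;  F = 0;  G = 3

Partials: r_u = (2*cos(u)*cos(v), 2*sin(v)*cos(u), -2*sin(u)), r_v = (-2*sin(u)*sin(v), 2*sin(u)*cos(v), 0). As functions of (u, v):
  E = r_u · r_u = 4,
  F = r_u · r_v = 0,
  G = r_v · r_v = 4*sin(u)^2.
Evaluating at (u, v) = (2*pi/3, 0): E = 4, F = 0, G = 3.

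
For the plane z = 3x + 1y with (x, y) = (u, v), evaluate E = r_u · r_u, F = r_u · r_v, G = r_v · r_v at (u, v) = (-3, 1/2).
E = 10;  F = 3;  G = 2

Partials: r_u = (1, 0, 3), r_v = (0, 1, 1). As functions of (u, v):
  E = r_u · r_u = 10,
  F = r_u · r_v = 3,
  G = r_v · r_v = 2.
Evaluating at (u, v) = (-3, 1/2): E = 10, F = 3, G = 2.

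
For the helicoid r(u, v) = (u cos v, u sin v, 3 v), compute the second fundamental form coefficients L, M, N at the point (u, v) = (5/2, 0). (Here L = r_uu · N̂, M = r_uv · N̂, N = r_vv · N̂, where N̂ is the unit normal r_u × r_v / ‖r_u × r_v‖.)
L = 0;  M = -6*sqrt(61)/61;  N = 0

Compute the unit normal N̂(u, v) = (3*sin(v)/sqrt(u^2 + 9), -3*cos(v)/sqrt(u^2 + 9), u/sqrt(u^2 + 9)), and the second partials r_uu, r_uv, r_vv. Take dot products:
  L(u, v) = r_uu · N̂ = 0,
  M(u, v) = r_uv · N̂ = -3/sqrt(u^2 + 9),
  N(u, v) = r_vv · N̂ = 0.
Evaluating at (u, v) = (5/2, 0):
  L = 0, M = -6*sqrt(61)/61, N = 0.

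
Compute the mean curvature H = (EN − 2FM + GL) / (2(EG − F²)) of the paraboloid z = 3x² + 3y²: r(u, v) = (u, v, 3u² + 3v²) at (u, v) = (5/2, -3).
H = 1653*sqrt(22)/60500

With E = 36*u^2 + 1, F = 36*u*v, G = 36*v^2 + 1, L = 6/sqrt(36*u^2 + 36*v^2 + 1), M = 0, N = 6/sqrt(36*u^2 + 36*v^2 + 1), assemble
  H = (EN − 2FM + GL) / (2(EG − F²)) = 6*(18*u^2 + 18*v^2 + 1)/(36*u^2 + 36*v^2 + 1)^(3/2).
At (u, v) = (5/2, -3): H = 1653*sqrt(22)/60500.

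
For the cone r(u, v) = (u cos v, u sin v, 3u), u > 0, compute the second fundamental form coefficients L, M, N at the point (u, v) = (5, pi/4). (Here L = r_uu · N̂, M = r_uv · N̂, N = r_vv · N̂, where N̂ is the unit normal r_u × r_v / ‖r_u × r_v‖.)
L = 0;  M = 0;  N = 3*sqrt(10)/2

Compute the unit normal N̂(u, v) = (-3*sqrt(10)*u*cos(v)/(10*Abs(u)), -3*sqrt(10)*u*sin(v)/(10*Abs(u)), sqrt(10)*u/(10*Abs(u))), and the second partials r_uu, r_uv, r_vv. Take dot products:
  L(u, v) = r_uu · N̂ = 0,
  M(u, v) = r_uv · N̂ = 0,
  N(u, v) = r_vv · N̂ = 3*sqrt(10)*u^2/(10*Abs(u)).
Evaluating at (u, v) = (5, pi/4):
  L = 0, M = 0, N = 3*sqrt(10)/2.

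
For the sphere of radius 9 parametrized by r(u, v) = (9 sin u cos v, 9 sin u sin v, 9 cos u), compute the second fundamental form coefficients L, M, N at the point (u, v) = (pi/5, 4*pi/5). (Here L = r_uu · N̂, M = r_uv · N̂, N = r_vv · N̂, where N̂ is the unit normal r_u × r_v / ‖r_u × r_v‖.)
L = -9;  M = 0;  N = -45/8 + 9*sqrt(5)/8

Compute the unit normal N̂(u, v) = (sin(u)^2*cos(v)/Abs(sin(u)), sin(u)^2*sin(v)/Abs(sin(u)), sin(2*u)/(2*Abs(sin(u)))), and the second partials r_uu, r_uv, r_vv. Take dot products:
  L(u, v) = r_uu · N̂ = -9*sin(u)/Abs(sin(u)),
  M(u, v) = r_uv · N̂ = 0,
  N(u, v) = r_vv · N̂ = -9*sin(u)^3/Abs(sin(u)).
Evaluating at (u, v) = (pi/5, 4*pi/5):
  L = -9, M = 0, N = -45/8 + 9*sqrt(5)/8.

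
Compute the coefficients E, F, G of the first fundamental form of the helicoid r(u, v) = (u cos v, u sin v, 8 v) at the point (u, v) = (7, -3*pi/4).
E = 1;  F = 0;  G = 113

Partials: r_u = (cos(v), sin(v), 0), r_v = (-u*sin(v), u*cos(v), 8). As functions of (u, v):
  E = r_u · r_u = 1,
  F = r_u · r_v = 0,
  G = r_v · r_v = u^2 + 64.
Evaluating at (u, v) = (7, -3*pi/4): E = 1, F = 0, G = 113.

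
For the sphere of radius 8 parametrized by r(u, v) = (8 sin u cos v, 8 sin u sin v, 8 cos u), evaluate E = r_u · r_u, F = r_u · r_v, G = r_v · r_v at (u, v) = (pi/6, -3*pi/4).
E = 64;  F = 0;  G = 16

Partials: r_u = (8*cos(u)*cos(v), 8*sin(v)*cos(u), -8*sin(u)), r_v = (-8*sin(u)*sin(v), 8*sin(u)*cos(v), 0). As functions of (u, v):
  E = r_u · r_u = 64,
  F = r_u · r_v = 0,
  G = r_v · r_v = 64*sin(u)^2.
Evaluating at (u, v) = (pi/6, -3*pi/4): E = 64, F = 0, G = 16.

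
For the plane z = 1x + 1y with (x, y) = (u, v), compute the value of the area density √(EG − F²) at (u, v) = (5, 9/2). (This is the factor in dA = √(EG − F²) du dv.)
√(EG − F²)|_{(5, 9/2)} = sqrt(3)

E = 2, F = 1, G = 2, so EG − F² = 3. Taking the positive square root: √(EG − F²) = sqrt(3). At (u, v) = (5, 9/2): sqrt(3).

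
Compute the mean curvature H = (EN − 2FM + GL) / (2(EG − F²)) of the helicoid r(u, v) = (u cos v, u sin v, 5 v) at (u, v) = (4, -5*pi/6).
H = 0

With E = 1, F = 0, G = u^2 + 25, L = 0, M = -5/sqrt(u^2 + 25), N = 0, assemble
  H = (EN − 2FM + GL) / (2(EG − F²)) = 0.
At (u, v) = (4, -5*pi/6): H = 0.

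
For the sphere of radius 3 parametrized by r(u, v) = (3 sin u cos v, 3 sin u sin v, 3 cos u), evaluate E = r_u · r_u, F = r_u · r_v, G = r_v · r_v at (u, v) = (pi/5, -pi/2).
E = 9;  F = 0;  G = 45/8 - 9*sqrt(5)/8

Partials: r_u = (3*cos(u)*cos(v), 3*sin(v)*cos(u), -3*sin(u)), r_v = (-3*sin(u)*sin(v), 3*sin(u)*cos(v), 0). As functions of (u, v):
  E = r_u · r_u = 9,
  F = r_u · r_v = 0,
  G = r_v · r_v = 9*sin(u)^2.
Evaluating at (u, v) = (pi/5, -pi/2): E = 9, F = 0, G = 45/8 - 9*sqrt(5)/8.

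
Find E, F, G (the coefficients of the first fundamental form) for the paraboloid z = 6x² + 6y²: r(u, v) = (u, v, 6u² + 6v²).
E = 144*u^2 + 1;  F = 144*u*v;  G = 144*v^2 + 1

Compute partials: r_u = (1, 0, 12*u), r_v = (0, 1, 12*v). Then
  E = r_u · r_u = 144*u^2 + 1,
  F = r_u · r_v = 144*u*v,
  G = r_v · r_v = 144*v^2 + 1.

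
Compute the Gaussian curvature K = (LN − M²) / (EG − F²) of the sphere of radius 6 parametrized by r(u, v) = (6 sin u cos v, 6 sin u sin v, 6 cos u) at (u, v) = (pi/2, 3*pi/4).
K = 1/36

Coefficients of the first fundamental form: E = 36, F = 0, G = 36*sin(u)^2.
Coefficients of the second fundamental form: L = -6*sin(u)/Abs(sin(u)), M = 0, N = -6*sin(u)^3/Abs(sin(u)).
Assemble K = (LN − M²)/(EG − F²) = 1/36. At (u, v) = (pi/2, 3*pi/4): K = 1/36.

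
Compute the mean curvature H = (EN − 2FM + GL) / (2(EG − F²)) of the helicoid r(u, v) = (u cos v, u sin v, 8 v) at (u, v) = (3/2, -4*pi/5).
H = 0

With E = 1, F = 0, G = u^2 + 64, L = 0, M = -8/sqrt(u^2 + 64), N = 0, assemble
  H = (EN − 2FM + GL) / (2(EG − F²)) = 0.
At (u, v) = (3/2, -4*pi/5): H = 0.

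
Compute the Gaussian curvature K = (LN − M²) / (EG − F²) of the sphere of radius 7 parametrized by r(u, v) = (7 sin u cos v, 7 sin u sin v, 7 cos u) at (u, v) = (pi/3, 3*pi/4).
K = 1/49

Coefficients of the first fundamental form: E = 49, F = 0, G = 49*sin(u)^2.
Coefficients of the second fundamental form: L = -7*sin(u)/Abs(sin(u)), M = 0, N = -7*sin(u)^3/Abs(sin(u)).
Assemble K = (LN − M²)/(EG − F²) = 1/49. At (u, v) = (pi/3, 3*pi/4): K = 1/49.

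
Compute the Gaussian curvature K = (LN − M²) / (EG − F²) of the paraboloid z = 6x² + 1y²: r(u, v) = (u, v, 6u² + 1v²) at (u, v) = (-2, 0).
K = 24/332929

Coefficients of the first fundamental form: E = 144*u^2 + 1, F = 24*u*v, G = 4*v^2 + 1.
Coefficients of the second fundamental form: L = 12/sqrt(144*u^2 + 4*v^2 + 1), M = 0, N = 2/sqrt(144*u^2 + 4*v^2 + 1).
Assemble K = (LN − M²)/(EG − F²) = 24/(20736*u^4 + 1152*u^2*v^2 + 288*u^2 + 16*v^4 + 8*v^2 + 1). At (u, v) = (-2, 0): K = 24/332929.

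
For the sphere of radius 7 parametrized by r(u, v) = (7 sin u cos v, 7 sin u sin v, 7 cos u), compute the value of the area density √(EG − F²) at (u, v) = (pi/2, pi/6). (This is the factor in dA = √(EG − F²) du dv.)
√(EG − F²)|_{(pi/2, pi/6)} = 49

E = 49, F = 0, G = 49*sin(u)^2, so EG − F² = 2401*sin(u)^2. Taking the positive square root: √(EG − F²) = 49*Abs(sin(u)). At (u, v) = (pi/2, pi/6): 49.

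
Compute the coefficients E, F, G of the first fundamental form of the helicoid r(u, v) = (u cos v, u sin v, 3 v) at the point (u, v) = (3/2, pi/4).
E = 1;  F = 0;  G = 45/4

Partials: r_u = (cos(v), sin(v), 0), r_v = (-u*sin(v), u*cos(v), 3). As functions of (u, v):
  E = r_u · r_u = 1,
  F = r_u · r_v = 0,
  G = r_v · r_v = u^2 + 9.
Evaluating at (u, v) = (3/2, pi/4): E = 1, F = 0, G = 45/4.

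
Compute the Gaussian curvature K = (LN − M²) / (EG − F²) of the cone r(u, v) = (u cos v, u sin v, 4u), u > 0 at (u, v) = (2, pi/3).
K = 0

Coefficients of the first fundamental form: E = 17, F = 0, G = u^2.
Coefficients of the second fundamental form: L = 0, M = 0, N = 4*sqrt(17)*u^2/(17*Abs(u)).
Assemble K = (LN − M²)/(EG − F²) = 0. At (u, v) = (2, pi/3): K = 0.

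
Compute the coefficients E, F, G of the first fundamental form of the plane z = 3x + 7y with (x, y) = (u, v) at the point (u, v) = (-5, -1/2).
E = 10;  F = 21;  G = 50

Partials: r_u = (1, 0, 3), r_v = (0, 1, 7). As functions of (u, v):
  E = r_u · r_u = 10,
  F = r_u · r_v = 21,
  G = r_v · r_v = 50.
Evaluating at (u, v) = (-5, -1/2): E = 10, F = 21, G = 50.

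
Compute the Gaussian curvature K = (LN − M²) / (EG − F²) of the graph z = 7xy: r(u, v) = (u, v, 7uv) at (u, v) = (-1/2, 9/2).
K = -196/4044121

Coefficients of the first fundamental form: E = 49*v^2 + 1, F = 49*u*v, G = 49*u^2 + 1.
Coefficients of the second fundamental form: L = 0, M = 7/sqrt(49*u^2 + 49*v^2 + 1), N = 0.
Assemble K = (LN − M²)/(EG − F²) = -49/(2401*u^4 + 4802*u^2*v^2 + 98*u^2 + 2401*v^4 + 98*v^2 + 1). At (u, v) = (-1/2, 9/2): K = -196/4044121.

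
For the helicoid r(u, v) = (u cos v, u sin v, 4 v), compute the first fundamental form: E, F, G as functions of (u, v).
E = 1;  F = 0;  G = u^2 + 16

Compute partials: r_u = (cos(v), sin(v), 0), r_v = (-u*sin(v), u*cos(v), 4). Then
  E = r_u · r_u = 1,
  F = r_u · r_v = 0,
  G = r_v · r_v = u^2 + 16.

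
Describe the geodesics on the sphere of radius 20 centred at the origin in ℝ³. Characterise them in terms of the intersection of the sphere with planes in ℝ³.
Geodesics on the sphere of radius 20 are great circles — circles of radius 20 obtained as the intersection of the sphere with planes through the origin (the centre of the sphere).

A curve α(t) of nonzero constant speed on the sphere of radius 20 is a geodesic iff its acceleration α̈ is everywhere normal to the surface, i.e. parallel to the radial vector α(t). Then d/dt(α × α̇) = α̇ × α̇ + α × α̈ = 0, so α × α̇ is a constant vector n ≠ 0 and α(t) · n = 0 for all t: α lies in the plane through the origin with normal n. The intersection of that plane with the sphere is a circle of radius 20 (a great circle). Conversely, a great circle traversed at constant speed has centripetal acceleration pointing at the origin, hence normal to the sphere, so every great circle is a geodesic.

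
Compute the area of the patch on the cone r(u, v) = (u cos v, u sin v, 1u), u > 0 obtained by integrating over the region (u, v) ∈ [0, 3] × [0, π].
Area = 9*sqrt(2)*pi/2

Area = ∫∫ √(EG − F²) du dv with √(EG − F²) = sqrt(2)*Abs(u). Integrating over [0, 3] × [0, π] gives 9*sqrt(2)*pi/2.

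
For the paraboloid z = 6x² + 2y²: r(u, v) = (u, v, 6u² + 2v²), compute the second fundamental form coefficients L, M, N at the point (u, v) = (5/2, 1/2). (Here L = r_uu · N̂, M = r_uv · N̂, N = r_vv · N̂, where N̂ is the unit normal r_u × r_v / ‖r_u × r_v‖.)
L = 12*sqrt(905)/905;  M = 0;  N = 4*sqrt(905)/905

Compute the unit normal N̂(u, v) = (-12*u/sqrt(144*u^2 + 16*v^2 + 1), -4*v/sqrt(144*u^2 + 16*v^2 + 1), 1/sqrt(144*u^2 + 16*v^2 + 1)), and the second partials r_uu, r_uv, r_vv. Take dot products:
  L(u, v) = r_uu · N̂ = 12/sqrt(144*u^2 + 16*v^2 + 1),
  M(u, v) = r_uv · N̂ = 0,
  N(u, v) = r_vv · N̂ = 4/sqrt(144*u^2 + 16*v^2 + 1).
Evaluating at (u, v) = (5/2, 1/2):
  L = 12*sqrt(905)/905, M = 0, N = 4*sqrt(905)/905.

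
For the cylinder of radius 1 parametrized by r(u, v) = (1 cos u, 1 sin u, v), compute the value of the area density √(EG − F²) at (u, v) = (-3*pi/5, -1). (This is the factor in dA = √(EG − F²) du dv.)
√(EG − F²)|_{(-3*pi/5, -1)} = 1

E = 1, F = 0, G = 1, so EG − F² = 1. Taking the positive square root: √(EG − F²) = 1. At (u, v) = (-3*pi/5, -1): 1.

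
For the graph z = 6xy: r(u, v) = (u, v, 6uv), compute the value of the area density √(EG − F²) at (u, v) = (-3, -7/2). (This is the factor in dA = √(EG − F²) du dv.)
√(EG − F²)|_{(-3, -7/2)} = sqrt(766)

E = 36*v^2 + 1, F = 36*u*v, G = 36*u^2 + 1, so EG − F² = 36*u^2 + 36*v^2 + 1. Taking the positive square root: √(EG − F²) = sqrt(36*u^2 + 36*v^2 + 1). At (u, v) = (-3, -7/2): sqrt(766).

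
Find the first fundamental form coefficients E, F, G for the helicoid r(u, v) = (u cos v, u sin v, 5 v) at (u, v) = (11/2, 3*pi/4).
E = 1;  F = 0;  G = 221/4

Partials: r_u = (cos(v), sin(v), 0), r_v = (-u*sin(v), u*cos(v), 5). As functions of (u, v):
  E = r_u · r_u = 1,
  F = r_u · r_v = 0,
  G = r_v · r_v = u^2 + 25.
Evaluating at (u, v) = (11/2, 3*pi/4): E = 1, F = 0, G = 221/4.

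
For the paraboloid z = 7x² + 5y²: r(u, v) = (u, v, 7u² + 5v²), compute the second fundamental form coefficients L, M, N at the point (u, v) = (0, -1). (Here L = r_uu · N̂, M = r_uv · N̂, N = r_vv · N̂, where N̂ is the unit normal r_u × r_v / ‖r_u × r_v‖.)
L = 14*sqrt(101)/101;  M = 0;  N = 10*sqrt(101)/101

Compute the unit normal N̂(u, v) = (-14*u/sqrt(196*u^2 + 100*v^2 + 1), -10*v/sqrt(196*u^2 + 100*v^2 + 1), 1/sqrt(196*u^2 + 100*v^2 + 1)), and the second partials r_uu, r_uv, r_vv. Take dot products:
  L(u, v) = r_uu · N̂ = 14/sqrt(196*u^2 + 100*v^2 + 1),
  M(u, v) = r_uv · N̂ = 0,
  N(u, v) = r_vv · N̂ = 10/sqrt(196*u^2 + 100*v^2 + 1).
Evaluating at (u, v) = (0, -1):
  L = 14*sqrt(101)/101, M = 0, N = 10*sqrt(101)/101.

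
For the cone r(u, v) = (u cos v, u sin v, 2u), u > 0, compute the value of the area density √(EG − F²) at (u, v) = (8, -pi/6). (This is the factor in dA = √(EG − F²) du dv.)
√(EG − F²)|_{(8, -pi/6)} = 8*sqrt(5)

E = 5, F = 0, G = u^2, so EG − F² = 5*u^2. Taking the positive square root: √(EG − F²) = sqrt(5)*Abs(u). At (u, v) = (8, -pi/6): 8*sqrt(5).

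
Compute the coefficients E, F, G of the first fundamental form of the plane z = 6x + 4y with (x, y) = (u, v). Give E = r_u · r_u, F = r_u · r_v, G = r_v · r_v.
E = 37;  F = 24;  G = 17

Compute partials: r_u = (1, 0, 6), r_v = (0, 1, 4). Then
  E = r_u · r_u = 37,
  F = r_u · r_v = 24,
  G = r_v · r_v = 17.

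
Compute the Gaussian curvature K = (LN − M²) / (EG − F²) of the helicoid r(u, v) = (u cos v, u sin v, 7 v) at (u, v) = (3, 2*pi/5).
K = -49/3364

Coefficients of the first fundamental form: E = 1, F = 0, G = u^2 + 49.
Coefficients of the second fundamental form: L = 0, M = -7/sqrt(u^2 + 49), N = 0.
Assemble K = (LN − M²)/(EG − F²) = -49/(u^2 + 49)^2. At (u, v) = (3, 2*pi/5): K = -49/3364.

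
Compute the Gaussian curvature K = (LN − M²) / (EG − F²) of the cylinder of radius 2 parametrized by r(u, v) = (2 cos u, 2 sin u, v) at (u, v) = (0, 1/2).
K = 0

Coefficients of the first fundamental form: E = 4, F = 0, G = 1.
Coefficients of the second fundamental form: L = -2, M = 0, N = 0.
Assemble K = (LN − M²)/(EG − F²) = 0. At (u, v) = (0, 1/2): K = 0.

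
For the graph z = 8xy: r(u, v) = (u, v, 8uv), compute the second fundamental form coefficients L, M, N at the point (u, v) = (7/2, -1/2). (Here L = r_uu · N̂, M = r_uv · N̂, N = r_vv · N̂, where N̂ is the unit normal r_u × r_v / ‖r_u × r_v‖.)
L = 0;  M = 8*sqrt(89)/267;  N = 0

Compute the unit normal N̂(u, v) = (-8*v/sqrt(64*u^2 + 64*v^2 + 1), -8*u/sqrt(64*u^2 + 64*v^2 + 1), 1/sqrt(64*u^2 + 64*v^2 + 1)), and the second partials r_uu, r_uv, r_vv. Take dot products:
  L(u, v) = r_uu · N̂ = 0,
  M(u, v) = r_uv · N̂ = 8/sqrt(64*u^2 + 64*v^2 + 1),
  N(u, v) = r_vv · N̂ = 0.
Evaluating at (u, v) = (7/2, -1/2):
  L = 0, M = 8*sqrt(89)/267, N = 0.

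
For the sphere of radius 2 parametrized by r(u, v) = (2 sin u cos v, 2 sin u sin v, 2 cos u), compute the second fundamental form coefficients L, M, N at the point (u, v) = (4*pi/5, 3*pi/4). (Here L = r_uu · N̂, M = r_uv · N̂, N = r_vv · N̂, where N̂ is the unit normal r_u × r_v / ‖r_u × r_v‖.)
L = -2;  M = 0;  N = -5/4 + sqrt(5)/4

Compute the unit normal N̂(u, v) = (sin(u)^2*cos(v)/Abs(sin(u)), sin(u)^2*sin(v)/Abs(sin(u)), sin(2*u)/(2*Abs(sin(u)))), and the second partials r_uu, r_uv, r_vv. Take dot products:
  L(u, v) = r_uu · N̂ = -2*sin(u)/Abs(sin(u)),
  M(u, v) = r_uv · N̂ = 0,
  N(u, v) = r_vv · N̂ = -2*sin(u)^3/Abs(sin(u)).
Evaluating at (u, v) = (4*pi/5, 3*pi/4):
  L = -2, M = 0, N = -5/4 + sqrt(5)/4.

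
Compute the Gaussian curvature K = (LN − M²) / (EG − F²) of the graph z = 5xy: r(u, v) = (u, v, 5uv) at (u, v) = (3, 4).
K = -25/391876

Coefficients of the first fundamental form: E = 25*v^2 + 1, F = 25*u*v, G = 25*u^2 + 1.
Coefficients of the second fundamental form: L = 0, M = 5/sqrt(25*u^2 + 25*v^2 + 1), N = 0.
Assemble K = (LN − M²)/(EG − F²) = -25/(625*u^4 + 1250*u^2*v^2 + 50*u^2 + 625*v^4 + 50*v^2 + 1). At (u, v) = (3, 4): K = -25/391876.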